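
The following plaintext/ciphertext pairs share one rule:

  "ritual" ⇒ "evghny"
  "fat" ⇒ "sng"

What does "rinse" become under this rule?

evafr

It's a constant shift of +13 (ROT13).
For rinse: r+13=e, i+13=v, n+13=a, s+13=f, e+13=r.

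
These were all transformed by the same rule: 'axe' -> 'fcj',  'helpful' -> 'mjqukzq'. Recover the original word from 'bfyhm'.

watch

Compare letters: a→f is +5, x→c is +5, e→j is +5 — a constant shift. It's a constant shift of +5 (ROT5).
Decoding bfyhm: b−5=w, f−5=a, y−5=t, h−5=c, m−5=h.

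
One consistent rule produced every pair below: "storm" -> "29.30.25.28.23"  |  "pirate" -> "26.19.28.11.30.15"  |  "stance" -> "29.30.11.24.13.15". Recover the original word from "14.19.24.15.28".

s is letter #19 and maps to 29: an offset of 10. Each letter is replaced by its alphabet position (a=1..z=26) + 10.
Undoing it on 14.19.24.15.28: 14→(14−10)÷1=4=d, 19→(19−10)÷1=9=i, 24→(24−10)÷1=14=n, 15→(15−10)÷1=5=e, 28→(28−10)÷1=18=r.

diner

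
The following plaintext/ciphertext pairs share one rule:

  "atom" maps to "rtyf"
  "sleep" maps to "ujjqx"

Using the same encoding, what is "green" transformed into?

The output letters match the input read backwards, each shifted +5: atom reversed is mota. The word is reversed, then every letter is shifted forward by 5.
On green: reverse → neerg; then shift: n+5=s, e+5=j, e+5=j, r+5=w, g+5=l.

sjjwl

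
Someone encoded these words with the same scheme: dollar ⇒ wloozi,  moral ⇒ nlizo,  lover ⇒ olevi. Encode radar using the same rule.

d(3)→w(22) and o(14)→l(11) fit y≡25x+25 (mod 26); the inverse of 25 mod 26 is 25. This is an affine cipher: with a=0,…,z=25, each position x becomes (25x+25) mod 26.
On radar: r(17)→25·17+25≡8=i; a(0)→25·0+25≡25=z; d(3)→25·3+25≡22=w; a(0)→25·0+25≡25=z; r(17)→25·17+25≡8=i (all mod 26).

izwzi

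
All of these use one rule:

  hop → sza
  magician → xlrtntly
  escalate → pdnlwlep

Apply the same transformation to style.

dejwp

Compare letters: h→s is +11, o→z is +11, p→a is +11 — a constant shift. It's a constant shift of +11 (ROT11).
On style: s+11=d, t+11=e, y+11=j, l+11=w, e+11=p.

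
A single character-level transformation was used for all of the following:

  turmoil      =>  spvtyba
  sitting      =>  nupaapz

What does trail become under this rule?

sphya

The output letters match the input read backwards, each shifted +7: turmoil reversed is liomrut. Read the word backwards and shift each letter +7.
On trail: reverse → liart; then shift: l+7=s, i+7=p, a+7=h, r+7=y, t+7=a.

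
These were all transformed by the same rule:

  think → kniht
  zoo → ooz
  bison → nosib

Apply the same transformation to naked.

The output letters match the input read backwards: think reversed is kniht. The word is simply reversed.
On naked: reverse → dekan.

dekan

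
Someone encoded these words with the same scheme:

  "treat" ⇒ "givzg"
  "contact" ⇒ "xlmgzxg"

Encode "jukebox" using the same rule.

qfpvylc

Each pair mirrors across the alphabet (t↔g, r↔i, e↔v): positions sum to 25. Each letter is replaced by its mirror in the alphabet: a↔z, b↔y, c↔x, and so on (the Atbash cipher).
For jukebox: j↔q, u↔f, k↔p, e↔v, b↔y, o↔l, x↔c.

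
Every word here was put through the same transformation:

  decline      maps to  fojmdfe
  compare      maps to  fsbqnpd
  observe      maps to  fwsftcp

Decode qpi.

The word is reversed, then every letter is shifted forward by 1.
Undoing it on qpi: shift back: q−1=p, p−1=o, i−1=h → poh; then reverse → hop.

hop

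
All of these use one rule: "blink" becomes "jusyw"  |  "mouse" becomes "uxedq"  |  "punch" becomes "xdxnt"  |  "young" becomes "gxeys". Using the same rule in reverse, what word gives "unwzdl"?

memory

The shift increases by 1 at each position, starting from +8: 8, 9, 10, ….
Reversing it on unwzdl: u−8=m, n−9=e, w−10=m, z−11=o, d−12=r, l−13=y.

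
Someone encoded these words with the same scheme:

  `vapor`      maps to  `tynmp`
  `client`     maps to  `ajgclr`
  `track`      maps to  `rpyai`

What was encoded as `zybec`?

badge

Compare letters: v→t is +24, a→y is +24, p→n is +24 — a constant shift. This is a Caesar cipher with shift 24.
Reversing it on zybec: z−24=b, y−24=a, b−24=d, e−24=g, c−24=e.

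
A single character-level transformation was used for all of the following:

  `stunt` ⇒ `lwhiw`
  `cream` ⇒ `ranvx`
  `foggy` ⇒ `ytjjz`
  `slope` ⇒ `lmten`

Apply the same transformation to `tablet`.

wvgmnw

Each letter's alphabet position (a=0..z=25) is mapped through 11·x+21 mod 26 — an affine cipher.
For tablet: t(19)→11·19+21≡22=w; a(0)→11·0+21≡21=v; b(1)→11·1+21≡6=g; l(11)→11·11+21≡12=m; e(4)→11·4+21≡13=n; t(19)→11·19+21≡22=w (all mod 26).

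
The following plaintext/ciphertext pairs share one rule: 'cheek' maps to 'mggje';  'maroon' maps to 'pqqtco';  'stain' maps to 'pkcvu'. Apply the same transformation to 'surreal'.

ncgttwu

The output letters match the input read backwards, each shifted +2: cheek reversed is keehc. Read the word backwards and shift each letter +2.
For surreal: reverse → laerrus; then shift: l+2=n, a+2=c, e+2=g, r+2=t, r+2=t, u+2=w, s+2=u.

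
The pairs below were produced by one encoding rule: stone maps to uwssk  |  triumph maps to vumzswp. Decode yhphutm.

In stone: s→u is +2, t→w is +3, o→s is +4, n→s is +5 — the shift increases by 1 each position. Each letter shifts forward by (position + 2), i.e. 2, 3, 4, … — the shift grows by one for each successive letter.
Undoing it on yhphutm: y−2=w, h−3=e, p−4=l, h−5=c, u−6=o, t−7=m, m−8=e.

welcome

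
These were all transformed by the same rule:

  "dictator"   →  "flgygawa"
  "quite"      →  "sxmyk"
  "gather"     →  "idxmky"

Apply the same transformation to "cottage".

The shift increases by 1 at each position, starting from +2: 2, 3, 4, ….
Applying it to cottage: c+2=e, o+3=r, t+4=x, t+5=y, a+6=g, g+7=n, e+8=m.

erxygnm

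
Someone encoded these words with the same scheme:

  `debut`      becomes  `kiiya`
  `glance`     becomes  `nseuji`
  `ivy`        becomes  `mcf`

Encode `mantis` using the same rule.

The shift depends on letter class: consonant d→k is +7, but vowel e→i is +4. Vowels shift forward by 4 and consonants shift forward by 7.
Applying it to mantis: m(cons)+7=t, a(vowel)+4=e, n(cons)+7=u, t(cons)+7=a, i(vowel)+4=m, s(cons)+7=z.

teuamz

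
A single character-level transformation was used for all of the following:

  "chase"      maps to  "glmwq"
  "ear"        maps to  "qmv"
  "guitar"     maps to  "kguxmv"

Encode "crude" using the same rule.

Vowels shift forward by 12 and consonants shift forward by 4.
For crude: c(cons)+4=g, r(cons)+4=v, u(vowel)+12=g, d(cons)+4=h, e(vowel)+12=q.

gvghq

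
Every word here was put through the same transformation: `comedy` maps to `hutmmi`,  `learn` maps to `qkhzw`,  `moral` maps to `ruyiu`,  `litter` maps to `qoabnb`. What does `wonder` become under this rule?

In comedy: c→h is +5, o→u is +6, m→t is +7, e→m is +8 — the shift increases by 1 each position. Letter i (0-indexed) is shifted by i+5, so successive shifts are 5, 6, 7, ….
On wonder: w+5=b, o+6=u, n+7=u, d+8=l, e+9=n, r+10=b.

buulnb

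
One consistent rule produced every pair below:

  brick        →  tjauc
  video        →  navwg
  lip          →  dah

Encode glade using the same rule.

Compare letters: b→t is +18, r→j is +18, i→a is +18 — a constant shift. Every letter moves 18 places later in the alphabet, wrapping around z→a.
Applying it to glade: g+18=y, l+18=d, a+18=s, d+18=v, e+18=w.

ydsvw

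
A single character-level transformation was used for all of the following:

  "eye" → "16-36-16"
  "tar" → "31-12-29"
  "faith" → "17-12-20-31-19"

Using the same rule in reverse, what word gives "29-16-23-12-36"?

relay

Each letter is replaced by its alphabet position (a=1..z=26) + 11.
Reversing it on 29-16-23-12-36: 29→(29−11)÷1=18=r, 16→(16−11)÷1=5=e, 23→(23−11)÷1=12=l, 12→(12−11)÷1=1=a, 36→(36−11)÷1=25=y.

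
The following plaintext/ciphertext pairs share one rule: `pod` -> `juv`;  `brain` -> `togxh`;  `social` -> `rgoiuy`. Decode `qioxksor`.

limerick

The output letters match the input read backwards, each shifted +6: pod reversed is dop. Read the word backwards and shift each letter +6.
Decoding qioxksor: shift back: q−6=k, i−6=c, o−6=i, x−6=r, k−6=e, s−6=m, o−6=i, r−6=l → kciremil; then reverse → limerick.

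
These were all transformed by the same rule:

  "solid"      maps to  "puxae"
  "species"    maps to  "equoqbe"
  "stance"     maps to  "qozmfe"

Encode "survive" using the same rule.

qhuhdge

Read the word backwards and shift each letter +12.
Applying it to survive: reverse → evivrus; then shift: e+12=q, v+12=h, i+12=u, v+12=h, r+12=d, u+12=g, s+12=e.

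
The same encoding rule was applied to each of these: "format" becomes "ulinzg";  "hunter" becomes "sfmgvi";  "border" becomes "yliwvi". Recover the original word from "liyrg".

Letters are reflected about the middle of the alphabet (position → 25−position): Atbash.
Undoing it on liyrg: l↔o, i↔r, y↔b, r↔i, g↔t.

orbit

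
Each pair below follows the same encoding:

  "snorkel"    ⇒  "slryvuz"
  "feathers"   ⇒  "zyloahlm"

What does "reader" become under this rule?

ylkhly

The output letters match the input read backwards, each shifted +7: snorkel reversed is lekrons. The word is reversed, then every letter is shifted forward by 7.
For reader: reverse → redaer; then shift: r+7=y, e+7=l, d+7=k, a+7=h, e+7=l, r+7=y.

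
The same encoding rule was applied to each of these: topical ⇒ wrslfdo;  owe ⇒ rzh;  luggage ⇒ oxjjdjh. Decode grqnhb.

Every letter moves 3 places later in the alphabet, wrapping around z→a.
Reversing it on grqnhb: g−3=d, r−3=o, q−3=n, n−3=k, h−3=e, b−3=y.

donkey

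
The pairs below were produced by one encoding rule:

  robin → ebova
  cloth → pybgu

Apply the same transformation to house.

ubhfr

Compare letters: r→e is +13, o→b is +13, b→o is +13 — a constant shift. It's a constant shift of +13 (ROT13).
For house: h+13=u, o+13=b, u+13=h, s+13=f, e+13=r.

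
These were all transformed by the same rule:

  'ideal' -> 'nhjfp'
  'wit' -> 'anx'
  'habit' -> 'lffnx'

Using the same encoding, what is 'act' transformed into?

The shift depends on letter class: consonant d→h is +4, but vowel i→n is +5. Vowels shift forward by 5 and consonants shift forward by 4.
For act: a(vowel)+5=f, c(cons)+4=g, t(cons)+4=x.

fgx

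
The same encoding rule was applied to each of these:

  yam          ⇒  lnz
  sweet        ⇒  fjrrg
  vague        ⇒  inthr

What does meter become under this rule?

zrgre

Compare letters: y→l is +13, a→n is +13, m→z is +13 — a constant shift. This is a Caesar cipher with shift 13.
Applying it to meter: m+13=z, e+13=r, t+13=g, e+13=r, r+13=e.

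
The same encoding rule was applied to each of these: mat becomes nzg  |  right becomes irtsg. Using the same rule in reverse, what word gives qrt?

Each pair mirrors across the alphabet (m↔n, a↔z, t↔g): positions sum to 25. Each letter is replaced by its mirror in the alphabet: a↔z, b↔y, c↔x, and so on (the Atbash cipher).
Reversing it on qrt: q↔j, r↔i, t↔g.

jig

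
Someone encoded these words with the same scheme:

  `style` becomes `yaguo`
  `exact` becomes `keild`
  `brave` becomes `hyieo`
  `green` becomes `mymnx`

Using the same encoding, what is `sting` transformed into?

In style: s→y is +6, t→a is +7, y→g is +8, l→u is +9 — the shift increases by 1 each position. Each letter shifts forward by (position + 6), i.e. 6, 7, 8, … — the shift grows by one for each successive letter.
On sting: s+6=y, t+7=a, i+8=q, n+9=w, g+10=q.

yaqwq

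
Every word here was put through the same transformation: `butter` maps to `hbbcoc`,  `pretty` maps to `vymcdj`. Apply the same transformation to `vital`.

In butter: b→h is +6, u→b is +7, t→b is +8, t→c is +9 — the shift increases by 1 each position. Letter i (0-indexed) is shifted by i+6, so successive shifts are 6, 7, 8, ….
For vital: v+6=b, i+7=p, t+8=b, a+9=j, l+10=v.

bpbjv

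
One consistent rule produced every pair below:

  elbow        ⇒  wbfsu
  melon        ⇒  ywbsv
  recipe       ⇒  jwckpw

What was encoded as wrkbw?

exile

e(4)→w(22) and l(11)→b(1) fit y≡23x+8 (mod 26); the inverse of 23 mod 26 is 17. This is an affine cipher: with a=0,…,z=25, each position x becomes (23x+8) mod 26.
Reversing it on wrkbw: w(22)→17·(22−8)≡4=e; r(17)→17·(17−8)≡23=x; k(10)→17·(10−8)≡8=i; b(1)→17·(1−8)≡11=l; w(22)→17·(22−8)≡4=e (all mod 26).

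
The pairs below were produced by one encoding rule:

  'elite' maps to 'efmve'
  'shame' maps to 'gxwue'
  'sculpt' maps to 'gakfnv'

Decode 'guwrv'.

smart

e(4)→e(4) and l(11)→f(5) fit y≡15x+22 (mod 26); the inverse of 15 mod 26 is 7. Treating letters as 0–25, the rule is x ↦ 15x + 22 (mod 26).
Decoding guwrv: g(6)→7·(6−22)≡18=s; u(20)→7·(20−22)≡12=m; w(22)→7·(22−22)≡0=a; r(17)→7·(17−22)≡17=r; v(21)→7·(21−22)≡19=t (all mod 26).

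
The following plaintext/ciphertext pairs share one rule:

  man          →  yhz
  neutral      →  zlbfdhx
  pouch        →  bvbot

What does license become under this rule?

The shift depends on letter class: consonant m→y is +12, but vowel a→h is +7. Vowels shift forward by 7 and consonants shift forward by 12.
On license: l(cons)+12=x, i(vowel)+7=p, c(cons)+12=o, e(vowel)+7=l, n(cons)+12=z, s(cons)+12=e, e(vowel)+7=l.

xpolzel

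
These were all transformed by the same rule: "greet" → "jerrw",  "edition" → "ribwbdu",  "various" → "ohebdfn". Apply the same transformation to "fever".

arore

Treating letters as 0–25, the rule is x ↦ 9x + 7 (mod 26).
Applying it to fever: f(5)→9·5+7≡0=a; e(4)→9·4+7≡17=r; v(21)→9·21+7≡14=o; e(4)→9·4+7≡17=r; r(17)→9·17+7≡4=e (all mod 26).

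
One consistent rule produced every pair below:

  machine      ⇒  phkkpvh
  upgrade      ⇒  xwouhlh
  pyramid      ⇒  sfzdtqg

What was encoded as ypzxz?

virus

The shifts repeat in a cycle of length 3: positions 0,1,… shift by +3, +7, +8, then the pattern repeats.
Reversing it on ypzxz: y−3=v, p−7=i, z−8=r, x−3=u, z−7=s.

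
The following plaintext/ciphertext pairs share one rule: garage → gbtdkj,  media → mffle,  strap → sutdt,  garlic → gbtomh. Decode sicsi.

In garage: g→g is +0, a→b is +1, r→t is +2, a→d is +3 — the shift increases by 1 each position. Letter i (0-indexed) is shifted by i+0, so successive shifts are 0, 1, 2, ….
Decoding sicsi: s−0=s, i−1=h, c−2=a, s−3=p, i−4=e.

shape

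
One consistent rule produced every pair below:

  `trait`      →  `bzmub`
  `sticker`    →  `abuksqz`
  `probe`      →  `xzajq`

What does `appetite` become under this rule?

The shift depends on letter class: consonant t→b is +8, but vowel a→m is +12. Vowels shift forward by 12 and consonants shift forward by 8.
On appetite: a(vowel)+12=m, p(cons)+8=x, p(cons)+8=x, e(vowel)+12=q, t(cons)+8=b, i(vowel)+12=u, t(cons)+8=b, e(vowel)+12=q.

mxxqbubq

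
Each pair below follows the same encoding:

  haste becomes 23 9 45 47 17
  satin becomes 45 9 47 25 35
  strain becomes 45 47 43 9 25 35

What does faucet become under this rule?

19 9 49 13 17 47

h(#8)→23 and a(#1)→9: differences scale by 2, so n = 2·pos + 7. Each letter becomes 2×(its alphabet position, a=1..z=26) + 7.
Applying it to faucet: f=6→19, a=1→9, u=21→49, c=3→13, e=5→17, t=20→47.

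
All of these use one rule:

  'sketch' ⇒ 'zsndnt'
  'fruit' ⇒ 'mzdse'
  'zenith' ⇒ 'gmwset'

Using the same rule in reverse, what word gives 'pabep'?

issue

In sketch: s→z is +7, k→s is +8, e→n is +9, t→d is +10 — the shift increases by 1 each position. Each letter shifts forward by (position + 7), i.e. 7, 8, 9, … — the shift grows by one for each successive letter.
Decoding pabep: p−7=i, a−8=s, b−9=s, e−10=u, p−11=e.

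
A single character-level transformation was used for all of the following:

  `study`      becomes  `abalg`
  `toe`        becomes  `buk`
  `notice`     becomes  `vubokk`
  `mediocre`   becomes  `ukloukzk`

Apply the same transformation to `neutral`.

vkabzgt

The shift depends on letter class: consonant s→a is +8, but vowel u→a is +6. Vowels shift forward by 6 and consonants shift forward by 8.
On neutral: n(cons)+8=v, e(vowel)+6=k, u(vowel)+6=a, t(cons)+8=b, r(cons)+8=z, a(vowel)+6=g, l(cons)+8=t.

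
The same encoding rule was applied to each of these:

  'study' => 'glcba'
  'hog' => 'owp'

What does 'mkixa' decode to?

The output letters match the input read backwards, each shifted +8: study reversed is yduts. Two steps: reverse the string, then apply a Caesar shift of +8.
Undoing it on mkixa: shift back: m−8=e, k−8=c, i−8=a, x−8=p, a−8=s → ecaps; then reverse → space.

space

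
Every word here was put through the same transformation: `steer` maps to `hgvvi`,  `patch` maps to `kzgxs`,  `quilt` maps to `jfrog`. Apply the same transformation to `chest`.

Each pair mirrors across the alphabet (s↔h, t↔g, e↔v): positions sum to 25. Letters are reflected about the middle of the alphabet (position → 25−position): Atbash.
For chest: c↔x, h↔s, e↔v, s↔h, t↔g.

xsvhg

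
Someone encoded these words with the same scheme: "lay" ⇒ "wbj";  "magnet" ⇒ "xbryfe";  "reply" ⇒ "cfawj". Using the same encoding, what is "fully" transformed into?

qvwwj

The shift depends on letter class: consonant l→w is +11, but vowel a→b is +1. Vowels shift forward by 1 and consonants shift forward by 11.
Applying it to fully: f(cons)+11=q, u(vowel)+1=v, l(cons)+11=w, l(cons)+11=w, y(cons)+11=j.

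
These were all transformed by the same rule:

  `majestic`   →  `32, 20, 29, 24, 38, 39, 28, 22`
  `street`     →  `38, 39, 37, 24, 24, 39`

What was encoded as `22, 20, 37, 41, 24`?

m is letter #13 and maps to 32: an offset of 19. Each letter is replaced by its alphabet position (a=1..z=26) + 19.
Reversing it on 22, 20, 37, 41, 24: 22→(22−19)÷1=3=c, 20→(20−19)÷1=1=a, 37→(37−19)÷1=18=r, 41→(41−19)÷1=22=v, 24→(24−19)÷1=5=e.

carve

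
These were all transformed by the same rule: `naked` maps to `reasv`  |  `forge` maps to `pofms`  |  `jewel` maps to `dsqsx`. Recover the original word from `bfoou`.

n(13)→r(17) and a(0)→e(4) fit y≡23x+4 (mod 26); the inverse of 23 mod 26 is 17. Treating letters as 0–25, the rule is x ↦ 23x + 4 (mod 26).
Reversing it on bfoou: b(1)→17·(1−4)≡1=b; f(5)→17·(5−4)≡17=r; o(14)→17·(14−4)≡14=o; o(14)→17·(14−4)≡14=o; u(20)→17·(20−4)≡12=m (all mod 26).

broom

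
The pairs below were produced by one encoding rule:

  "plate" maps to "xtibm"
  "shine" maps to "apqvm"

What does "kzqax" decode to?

Compare letters: p→x is +8, l→t is +8, a→i is +8 — a constant shift. Each letter is shifted forward by 8 in the alphabet (a Caesar shift of +8).
Decoding kzqax: k−8=c, z−8=r, q−8=i, a−8=s, x−8=p.

crisp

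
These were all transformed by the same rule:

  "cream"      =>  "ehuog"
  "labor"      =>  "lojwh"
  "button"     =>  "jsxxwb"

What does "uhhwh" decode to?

c(2)→e(4) and r(17)→h(7) fit y≡21x+14 (mod 26); the inverse of 21 mod 26 is 5. Treating letters as 0–25, the rule is x ↦ 21x + 14 (mod 26).
Decoding uhhwh: u(20)→5·(20−14)≡4=e; h(7)→5·(7−14)≡17=r; h(7)→5·(7−14)≡17=r; w(22)→5·(22−14)≡14=o; h(7)→5·(7−14)≡17=r (all mod 26).

error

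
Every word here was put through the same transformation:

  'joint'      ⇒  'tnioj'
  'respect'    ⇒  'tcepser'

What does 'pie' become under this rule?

The output letters match the input read backwards: joint reversed is tnioj. The word is simply reversed.
On pie: reverse → eip.

eip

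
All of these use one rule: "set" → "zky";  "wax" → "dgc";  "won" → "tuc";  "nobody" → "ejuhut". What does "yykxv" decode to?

The output letters match the input read backwards, each shifted +6: set reversed is tes. Read the word backwards and shift each letter +6.
Undoing it on yykxv: shift back: y−6=s, y−6=s, k−6=e, x−6=r, v−6=p → sserp; then reverse → press.

press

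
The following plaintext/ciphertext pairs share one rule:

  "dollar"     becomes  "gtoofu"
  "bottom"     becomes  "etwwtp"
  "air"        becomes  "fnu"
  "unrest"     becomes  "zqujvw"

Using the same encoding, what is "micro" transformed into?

pnfut

Two shifts are in play — +5 for a/e/i/o/u, +3 for every other letter.
On micro: m(cons)+3=p, i(vowel)+5=n, c(cons)+3=f, r(cons)+3=u, o(vowel)+5=t.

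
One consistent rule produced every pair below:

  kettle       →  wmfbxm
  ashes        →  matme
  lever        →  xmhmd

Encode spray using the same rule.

Shifts by position in kettle: pos 0: k→w (+12), pos 1: e→m (+8), pos 2: t→f (+12), pos 3: t→b (+8) — repeating every 2. The shifts repeat in a cycle of length 2: positions 0,1,… shift by +12, +8, then the pattern repeats.
For spray: s+12=e, p+8=x, r+12=d, a+8=i, y+12=k.

exdik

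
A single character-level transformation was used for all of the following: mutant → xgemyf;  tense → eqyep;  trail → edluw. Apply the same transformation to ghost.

Shifts by position in mutant: pos 0: m→x (+11), pos 1: u→g (+12), pos 2: t→e (+11), pos 3: a→m (+12) — repeating every 2. It's a Vigenère-style cipher with numeric key [11,12]: position i shifts by key[i mod 2].
For ghost: g+11=r, h+12=t, o+11=z, s+12=e, t+11=e.

rtzee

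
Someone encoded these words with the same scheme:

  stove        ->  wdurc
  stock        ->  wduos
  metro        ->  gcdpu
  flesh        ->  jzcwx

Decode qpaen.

s(18)→w(22) and t(19)→d(3) fit y≡7x+0 (mod 26); the inverse of 7 mod 26 is 15. This is an affine cipher: with a=0,…,z=25, each position x becomes (7x+0) mod 26.
Reversing it on qpaen: q(16)→15·(16−0)≡6=g; p(15)→15·(15−0)≡17=r; a(0)→15·(0−0)≡0=a; e(4)→15·(4−0)≡8=i; n(13)→15·(13−0)≡13=n (all mod 26).

grain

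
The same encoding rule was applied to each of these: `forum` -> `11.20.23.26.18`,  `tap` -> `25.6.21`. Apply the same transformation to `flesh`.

f is letter #6 and maps to 11: an offset of 5. Letters become their 1-based position plus 5 (so a→6, b→7, …).
On flesh: f=6→11, l=12→17, e=5→10, s=19→24, h=8→13.

11.17.10.24.13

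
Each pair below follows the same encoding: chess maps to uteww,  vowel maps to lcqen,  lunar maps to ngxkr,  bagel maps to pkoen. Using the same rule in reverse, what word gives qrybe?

write

Treating letters as 0–25, the rule is x ↦ 5x + 10 (mod 26).
Decoding qrybe: q(16)→21·(16−10)≡22=w; r(17)→21·(17−10)≡17=r; y(24)→21·(24−10)≡8=i; b(1)→21·(1−10)≡19=t; e(4)→21·(4−10)≡4=e (all mod 26).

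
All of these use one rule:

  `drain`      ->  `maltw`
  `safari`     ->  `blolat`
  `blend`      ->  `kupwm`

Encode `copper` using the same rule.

lzyypa

The rule splits by letter class: vowels +11, consonants +9.
For copper: c(cons)+9=l, o(vowel)+11=z, p(cons)+9=y, p(cons)+9=y, e(vowel)+11=p, r(cons)+9=a.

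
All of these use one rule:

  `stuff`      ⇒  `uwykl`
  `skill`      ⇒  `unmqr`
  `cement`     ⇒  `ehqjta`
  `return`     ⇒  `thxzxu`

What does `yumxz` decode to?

In stuff: s→u is +2, t→w is +3, u→y is +4, f→k is +5 — the shift increases by 1 each position. The shift increases by 1 at each position, starting from +2: 2, 3, 4, ….
Decoding yumxz: y−2=w, u−3=r, m−4=i, x−5=s, z−6=t.

wrist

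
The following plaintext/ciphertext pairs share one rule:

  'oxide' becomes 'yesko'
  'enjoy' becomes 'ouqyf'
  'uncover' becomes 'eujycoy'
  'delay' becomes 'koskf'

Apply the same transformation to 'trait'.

ayksa

Vowels shift forward by 10 and consonants shift forward by 7.
For trait: t(cons)+7=a, r(cons)+7=y, a(vowel)+10=k, i(vowel)+10=s, t(cons)+7=a.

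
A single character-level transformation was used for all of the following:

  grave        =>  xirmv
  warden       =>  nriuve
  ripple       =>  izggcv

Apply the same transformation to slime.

jczdv

Each letter is shifted forward by 17 in the alphabet (a Caesar shift of +17).
For slime: s+17=j, l+17=c, i+17=z, m+17=d, e+17=v.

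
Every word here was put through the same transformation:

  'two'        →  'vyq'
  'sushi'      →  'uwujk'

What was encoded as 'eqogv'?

comet

Compare letters: t→v is +2, w→y is +2, o→q is +2 — a constant shift. Each letter is shifted forward by 2 in the alphabet (a Caesar shift of +2).
Undoing it on eqogv: e−2=c, q−2=o, o−2=m, g−2=e, v−2=t.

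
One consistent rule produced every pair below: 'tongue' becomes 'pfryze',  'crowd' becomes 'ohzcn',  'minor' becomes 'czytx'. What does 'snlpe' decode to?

teach

Two steps: reverse the string, then apply a Caesar shift of +11.
Undoing it on snlpe: shift back: s−11=h, n−11=c, l−11=a, p−11=e, e−11=t → hcaet; then reverse → teach.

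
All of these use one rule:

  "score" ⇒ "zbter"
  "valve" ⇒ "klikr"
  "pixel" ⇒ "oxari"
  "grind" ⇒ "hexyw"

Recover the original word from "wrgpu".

debut

s(18)→z(25) and c(2)→b(1) fit y≡21x+11 (mod 26); the inverse of 21 mod 26 is 5. This is an affine cipher: with a=0,…,z=25, each position x becomes (21x+11) mod 26.
Decoding wrgpu: w(22)→5·(22−11)≡3=d; r(17)→5·(17−11)≡4=e; g(6)→5·(6−11)≡1=b; p(15)→5·(15−11)≡20=u; u(20)→5·(20−11)≡19=t (all mod 26).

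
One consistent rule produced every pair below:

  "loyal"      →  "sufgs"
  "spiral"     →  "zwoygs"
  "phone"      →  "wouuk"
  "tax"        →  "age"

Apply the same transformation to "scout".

zjuaa

Vowels shift forward by 6 and consonants shift forward by 7.
For scout: s(cons)+7=z, c(cons)+7=j, o(vowel)+6=u, u(vowel)+6=a, t(cons)+7=a.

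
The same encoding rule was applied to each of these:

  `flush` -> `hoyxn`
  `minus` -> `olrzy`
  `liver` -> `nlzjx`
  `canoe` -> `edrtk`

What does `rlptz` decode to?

pilot

In flush: f→h is +2, l→o is +3, u→y is +4, s→x is +5 — the shift increases by 1 each position. The shift increases by 1 at each position, starting from +2: 2, 3, 4, ….
Reversing it on rlptz: r−2=p, l−3=i, p−4=l, t−5=o, z−6=t.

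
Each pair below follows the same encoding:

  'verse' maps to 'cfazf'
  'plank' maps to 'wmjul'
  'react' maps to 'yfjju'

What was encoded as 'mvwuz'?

A repeating key of period 3 is used — shifts +7, +1, +9 over and over.
Decoding mvwuz: m−7=f, v−1=u, w−9=n, u−7=n, z−1=y.

funny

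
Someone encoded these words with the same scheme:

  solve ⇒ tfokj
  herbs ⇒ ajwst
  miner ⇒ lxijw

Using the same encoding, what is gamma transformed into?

dvllv

s(18)→t(19) and o(14)→f(5) fit y≡23x+21 (mod 26); the inverse of 23 mod 26 is 17. Treating letters as 0–25, the rule is x ↦ 23x + 21 (mod 26).
For gamma: g(6)→23·6+21≡3=d; a(0)→23·0+21≡21=v; m(12)→23·12+21≡11=l; m(12)→23·12+21≡11=l; a(0)→23·0+21≡21=v (all mod 26).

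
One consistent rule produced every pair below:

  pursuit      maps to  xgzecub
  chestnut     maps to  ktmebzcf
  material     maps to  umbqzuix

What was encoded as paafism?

hostage

Shifts by position in pursuit: pos 0: p→x (+8), pos 1: u→g (+12), pos 2: r→z (+8), pos 3: s→e (+12) — repeating every 2. The shifts repeat in a cycle of length 2: positions 0,1,… shift by +8, +12, then the pattern repeats.
Undoing it on paafism: p−8=h, a−12=o, a−8=s, f−12=t, i−8=a, s−12=g, m−8=e.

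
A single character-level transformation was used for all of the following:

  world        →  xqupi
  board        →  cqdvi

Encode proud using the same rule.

In world: w→x is +1, o→q is +2, r→u is +3, l→p is +4 — the shift increases by 1 each position. Letter i (0-indexed) is shifted by i+1, so successive shifts are 1, 2, 3, ….
For proud: p+1=q, r+2=t, o+3=r, u+4=y, d+5=i.

qtryi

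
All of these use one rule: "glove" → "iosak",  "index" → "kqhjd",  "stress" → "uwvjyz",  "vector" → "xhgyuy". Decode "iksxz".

ghost

In glove: g→i is +2, l→o is +3, o→s is +4, v→a is +5 — the shift increases by 1 each position. Each letter shifts forward by (position + 2), i.e. 2, 3, 4, … — the shift grows by one for each successive letter.
Decoding iksxz: i−2=g, k−3=h, s−4=o, x−5=s, z−6=t.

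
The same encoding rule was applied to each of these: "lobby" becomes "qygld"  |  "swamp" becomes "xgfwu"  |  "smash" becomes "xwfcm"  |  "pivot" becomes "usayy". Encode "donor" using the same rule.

iysyw

Shifts by position in lobby: pos 0: l→q (+5), pos 1: o→y (+10), pos 2: b→g (+5), pos 3: b→l (+10) — repeating every 2. The shifts repeat in a cycle of length 2: positions 0,1,… shift by +5, +10, then the pattern repeats.
Applying it to donor: d+5=i, o+10=y, n+5=s, o+10=y, r+5=w.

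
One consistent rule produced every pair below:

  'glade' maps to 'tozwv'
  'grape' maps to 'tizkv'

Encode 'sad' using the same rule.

Each pair mirrors across the alphabet (g↔t, l↔o, a↔z): positions sum to 25. This is the alphabet-reversal cipher (Atbash): a becomes z, b becomes y, etc.
Applying it to sad: s↔h, a↔z, d↔w.

hzw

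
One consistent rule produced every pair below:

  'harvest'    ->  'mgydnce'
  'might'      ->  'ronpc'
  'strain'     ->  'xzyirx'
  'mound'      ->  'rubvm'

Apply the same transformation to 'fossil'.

In harvest: h→m is +5, a→g is +6, r→y is +7, v→d is +8 — the shift increases by 1 each position. The shift increases by 1 at each position, starting from +5: 5, 6, 7, ….
Applying it to fossil: f+5=k, o+6=u, s+7=z, s+8=a, i+9=r, l+10=v.

kuzarv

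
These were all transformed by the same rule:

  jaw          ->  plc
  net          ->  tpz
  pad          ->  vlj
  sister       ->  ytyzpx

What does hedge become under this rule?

Vowels shift forward by 11 and consonants shift forward by 6.
On hedge: h(cons)+6=n, e(vowel)+11=p, d(cons)+6=j, g(cons)+6=m, e(vowel)+11=p.

npjmp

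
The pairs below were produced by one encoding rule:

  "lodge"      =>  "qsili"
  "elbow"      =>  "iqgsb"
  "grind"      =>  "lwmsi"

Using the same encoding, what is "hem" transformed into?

The rule splits by letter class: vowels +4, consonants +5.
For hem: h(cons)+5=m, e(vowel)+4=i, m(cons)+5=r.

mir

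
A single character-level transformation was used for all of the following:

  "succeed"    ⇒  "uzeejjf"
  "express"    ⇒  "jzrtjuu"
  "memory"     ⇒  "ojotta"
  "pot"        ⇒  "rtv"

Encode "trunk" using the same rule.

vtzpm

Two shifts are in play — +5 for a/e/i/o/u, +2 for every other letter.
For trunk: t(cons)+2=v, r(cons)+2=t, u(vowel)+5=z, n(cons)+2=p, k(cons)+2=m.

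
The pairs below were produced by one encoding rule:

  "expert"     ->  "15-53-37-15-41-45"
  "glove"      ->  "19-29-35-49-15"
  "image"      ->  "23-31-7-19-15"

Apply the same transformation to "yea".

e(#5)→15 and x(#24)→53: differences scale by 2, so n = 2·pos + 5. The formula is n = 2×(alphabet index, a=1) + 5.
Applying it to yea: y=25→55, e=5→15, a=1→7.

55-15-7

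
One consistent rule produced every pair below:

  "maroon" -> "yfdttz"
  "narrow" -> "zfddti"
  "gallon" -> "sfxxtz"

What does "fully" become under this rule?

rzxxk

The shift depends on letter class: consonant m→y is +12, but vowel a→f is +5. Vowels shift forward by 5 and consonants shift forward by 12.
For fully: f(cons)+12=r, u(vowel)+5=z, l(cons)+12=x, l(cons)+12=x, y(cons)+12=k.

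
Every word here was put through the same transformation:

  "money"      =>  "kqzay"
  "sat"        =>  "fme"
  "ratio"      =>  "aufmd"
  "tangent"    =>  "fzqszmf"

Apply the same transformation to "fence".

Two steps: reverse the string, then apply a Caesar shift of +12.
For fence: reverse → ecnef; then shift: e+12=q, c+12=o, n+12=z, e+12=q, f+12=r.

qozqr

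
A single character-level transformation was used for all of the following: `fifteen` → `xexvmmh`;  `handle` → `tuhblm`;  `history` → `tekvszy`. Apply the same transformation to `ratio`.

f(5)→x(23) and i(8)→e(4) fit y≡11x+20 (mod 26); the inverse of 11 mod 26 is 19. Treating letters as 0–25, the rule is x ↦ 11x + 20 (mod 26).
On ratio: r(17)→11·17+20≡25=z; a(0)→11·0+20≡20=u; t(19)→11·19+20≡21=v; i(8)→11·8+20≡4=e; o(14)→11·14+20≡18=s (all mod 26).

zuves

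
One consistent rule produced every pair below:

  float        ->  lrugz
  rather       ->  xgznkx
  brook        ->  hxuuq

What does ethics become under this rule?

Compare letters: f→l is +6, l→r is +6, o→u is +6 — a constant shift. Every letter moves 6 places later in the alphabet, wrapping around z→a.
For ethics: e+6=k, t+6=z, h+6=n, i+6=o, c+6=i, s+6=y.

kznoiy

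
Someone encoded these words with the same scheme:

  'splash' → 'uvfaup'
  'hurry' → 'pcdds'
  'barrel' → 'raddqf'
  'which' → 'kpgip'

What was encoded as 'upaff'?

shall

Treating letters as 0–25, the rule is x ↦ 17x + 0 (mod 26).
Decoding upaff: u(20)→23·(20−0)≡18=s; p(15)→23·(15−0)≡7=h; a(0)→23·(0−0)≡0=a; f(5)→23·(5−0)≡11=l; f(5)→23·(5−0)≡11=l (all mod 26).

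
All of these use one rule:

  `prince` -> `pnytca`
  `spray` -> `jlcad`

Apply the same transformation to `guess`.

ddpfr

The output letters match the input read backwards, each shifted +11: prince reversed is ecnirp. Read the word backwards and shift each letter +11.
On guess: reverse → sseug; then shift: s+11=d, s+11=d, e+11=p, u+11=f, g+11=r.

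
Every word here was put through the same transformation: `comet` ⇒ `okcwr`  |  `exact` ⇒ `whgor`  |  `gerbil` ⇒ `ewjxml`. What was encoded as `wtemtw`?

c(2)→o(14) and o(14)→k(10) fit y≡17x+6 (mod 26); the inverse of 17 mod 26 is 23. This is an affine cipher: with a=0,…,z=25, each position x becomes (17x+6) mod 26.
Reversing it on wtemtw: w(22)→23·(22−6)≡4=e; t(19)→23·(19−6)≡13=n; e(4)→23·(4−6)≡6=g; m(12)→23·(12−6)≡8=i; t(19)→23·(19−6)≡13=n; w(22)→23·(22−6)≡4=e (all mod 26).

engine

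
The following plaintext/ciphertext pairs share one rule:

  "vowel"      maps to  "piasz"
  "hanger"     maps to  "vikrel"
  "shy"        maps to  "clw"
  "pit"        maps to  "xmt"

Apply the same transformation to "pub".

fyt

The output letters match the input read backwards, each shifted +4: vowel reversed is lewov. The word is reversed, then every letter is shifted forward by 4.
Applying it to pub: reverse → bup; then shift: b+4=f, u+4=y, p+4=t.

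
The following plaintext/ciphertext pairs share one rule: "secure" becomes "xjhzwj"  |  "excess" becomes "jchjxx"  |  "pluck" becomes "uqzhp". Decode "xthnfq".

social

Compare letters: s→x is +5, e→j is +5, c→h is +5 — a constant shift. This is a Caesar cipher with shift 5.
Reversing it on xthnfq: x−5=s, t−5=o, h−5=c, n−5=i, f−5=a, q−5=l.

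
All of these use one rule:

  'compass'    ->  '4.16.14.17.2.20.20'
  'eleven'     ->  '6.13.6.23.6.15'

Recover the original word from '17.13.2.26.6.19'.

Each letter is replaced by its alphabet position (a=1..z=26) + 1.
Undoing it on 17.13.2.26.6.19: 17→(17−1)÷1=16=p, 13→(13−1)÷1=12=l, 2→(2−1)÷1=1=a, 26→(26−1)÷1=25=y, 6→(6−1)÷1=5=e, 19→(19−1)÷1=18=r.

player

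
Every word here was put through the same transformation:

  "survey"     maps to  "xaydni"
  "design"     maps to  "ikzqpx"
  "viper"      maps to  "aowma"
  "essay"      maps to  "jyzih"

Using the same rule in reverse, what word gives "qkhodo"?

In survey: s→x is +5, u→a is +6, r→y is +7, v→d is +8 — the shift increases by 1 each position. Each letter shifts forward by (position + 5), i.e. 5, 6, 7, … — the shift grows by one for each successive letter.
Reversing it on qkhodo: q−5=l, k−6=e, h−7=a, o−8=g, d−9=u, o−10=e.

league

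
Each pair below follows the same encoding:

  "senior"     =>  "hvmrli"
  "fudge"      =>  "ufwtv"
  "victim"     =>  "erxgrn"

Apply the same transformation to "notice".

Each pair mirrors across the alphabet (s↔h, e↔v, n↔m): positions sum to 25. Letters are reflected about the middle of the alphabet (position → 25−position): Atbash.
Applying it to notice: n↔m, o↔l, t↔g, i↔r, c↔x, e↔v.

mlgrxv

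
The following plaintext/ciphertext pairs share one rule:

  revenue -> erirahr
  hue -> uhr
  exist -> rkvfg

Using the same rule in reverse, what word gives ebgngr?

Compare letters: r→e is +13, e→r is +13, v→i is +13 — a constant shift. Each letter is shifted forward by 13 in the alphabet (a Caesar shift of +13).
Undoing it on ebgngr: e−13=r, b−13=o, g−13=t, n−13=a, g−13=t, r−13=e.

rotate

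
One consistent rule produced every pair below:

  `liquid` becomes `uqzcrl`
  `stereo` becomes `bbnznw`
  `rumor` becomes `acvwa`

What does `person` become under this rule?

ymaaxv

Shifts by position in liquid: pos 0: l→u (+9), pos 1: i→q (+8), pos 2: q→z (+9), pos 3: u→c (+8) — repeating every 2. A repeating key of period 2 is used — shifts +9, +8 over and over.
Applying it to person: p+9=y, e+8=m, r+9=a, s+8=a, o+9=x, n+8=v.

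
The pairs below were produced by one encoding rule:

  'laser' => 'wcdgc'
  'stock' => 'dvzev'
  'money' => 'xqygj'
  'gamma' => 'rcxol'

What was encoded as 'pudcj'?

Shifts by position in laser: pos 0: l→w (+11), pos 1: a→c (+2), pos 2: s→d (+11), pos 3: e→g (+2) — repeating every 2. The shifts repeat in a cycle of length 2: positions 0,1,… shift by +11, +2, then the pattern repeats.
Reversing it on pudcj: p−11=e, u−2=s, d−11=s, c−2=a, j−11=y.

essay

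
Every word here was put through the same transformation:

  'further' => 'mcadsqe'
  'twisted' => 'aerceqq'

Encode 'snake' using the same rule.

zvjup

Each letter shifts forward by (position + 7), i.e. 7, 8, 9, … — the shift grows by one for each successive letter.
On snake: s+7=z, n+8=v, a+9=j, k+10=u, e+11=p.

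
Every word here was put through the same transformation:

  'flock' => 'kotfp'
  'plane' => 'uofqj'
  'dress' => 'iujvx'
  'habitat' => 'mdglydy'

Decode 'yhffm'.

teach

It's a Vigenère-style cipher with numeric key [5,3]: position i shifts by key[i mod 2].
Undoing it on yhffm: y−5=t, h−3=e, f−5=a, f−3=c, m−5=h.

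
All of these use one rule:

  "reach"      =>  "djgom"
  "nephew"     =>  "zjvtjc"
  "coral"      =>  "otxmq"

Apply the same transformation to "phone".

bmuzj

A repeating key of period 3 is used — shifts +12, +5, +6 over and over.
For phone: p+12=b, h+5=m, o+6=u, n+12=z, e+5=j.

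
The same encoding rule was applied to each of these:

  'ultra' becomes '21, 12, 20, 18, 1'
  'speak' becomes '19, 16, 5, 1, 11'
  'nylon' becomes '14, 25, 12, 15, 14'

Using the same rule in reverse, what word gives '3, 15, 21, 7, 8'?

cough

u is letter #21 and maps to 21: an offset of 0. Each letter is replaced by its alphabet position (a=1, b=2, …, z=26).
Reversing it on 3, 15, 21, 7, 8: 3=c, 15=o, 21=u, 7=g, 8=h.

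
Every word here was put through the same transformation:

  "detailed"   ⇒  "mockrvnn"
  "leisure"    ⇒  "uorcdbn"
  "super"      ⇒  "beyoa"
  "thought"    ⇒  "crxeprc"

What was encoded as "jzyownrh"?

It's a Vigenère-style cipher with numeric key [9,10]: position i shifts by key[i mod 2].
Undoing it on jzyownrh: j−9=a, z−10=p, y−9=p, o−10=e, w−9=n, n−10=d, r−9=i, h−10=x.

appendix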